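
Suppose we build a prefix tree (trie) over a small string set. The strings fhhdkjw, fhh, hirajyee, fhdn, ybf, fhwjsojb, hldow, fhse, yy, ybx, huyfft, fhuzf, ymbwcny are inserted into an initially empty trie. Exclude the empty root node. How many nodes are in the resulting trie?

48

Trace insertions, counting only characters that open a new branch:
  "fhhdkjw" → 7 new (f, h, h, d, k, j, w)
  "fhh" → prefix "fhh" already present; 0 new (none)
  "hirajyee" → 8 new (h, i, r, a, j, y, e, e)
  "fhdn" → prefix "fh" already present; 2 new (d, n)
  "ybf" → 3 new (y, b, f)
  "fhwjsojb" → prefix "fh" already present; 6 new (w, j, s, o, j, b)
  "hldow" → prefix "h" already present; 4 new (l, d, o, w)
  "fhse" → prefix "fh" already present; 2 new (s, e)
  "yy" → prefix "y" already present; 1 new (y)
  "ybx" → prefix "yb" already present; 1 new (x)
  "huyfft" → prefix "h" already present; 5 new (u, y, f, f, t)
  "fhuzf" → prefix "fh" already present; 3 new (u, z, f)
  "ymbwcny" → prefix "y" already present; 6 new (m, b, w, c, n, y)
Total nodes = 7 + 0 + 8 + 2 + 3 + 6 + 4 + 2 + 1 + 1 + 5 + 3 + 6 = 48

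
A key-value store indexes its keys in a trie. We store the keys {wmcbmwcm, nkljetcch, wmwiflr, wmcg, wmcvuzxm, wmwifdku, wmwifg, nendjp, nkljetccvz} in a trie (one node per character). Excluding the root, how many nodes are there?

39

Insert word by word; a character creates a node only if that edge doesn't already exist:
  "wmcbmwcm" → 8 new (w, m, c, b, m, w, c, m)
  "nkljetcch" → 9 new (n, k, l, j, e, t, c, c, h)
  "wmwiflr" → prefix "wm" already present; 5 new (w, i, f, l, r)
  "wmcg" → prefix "wmc" already present; 1 new (g)
  "wmcvuzxm" → prefix "wmc" already present; 5 new (v, u, z, x, m)
  "wmwifdku" → prefix "wmwif" already present; 3 new (d, k, u)
  "wmwifg" → prefix "wmwif" already present; 1 new (g)
  "nendjp" → prefix "n" already present; 5 new (e, n, d, j, p)
  "nkljetccvz" → prefix "nkljetcc" already present; 2 new (v, z)
Total nodes = 8 + 9 + 5 + 1 + 5 + 3 + 1 + 5 + 2 = 39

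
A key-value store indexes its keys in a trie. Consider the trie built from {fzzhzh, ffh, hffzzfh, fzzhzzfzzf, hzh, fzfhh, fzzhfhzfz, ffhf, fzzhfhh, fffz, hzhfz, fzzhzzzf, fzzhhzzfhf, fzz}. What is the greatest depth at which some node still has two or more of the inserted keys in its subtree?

Look for the deepest trie node that still has at least two words in its subtree.
"fzzhfhh" and "fzzhfhzfz" agree on "fzzhfh" (6 characters) before diverging; nothing deeper is shared.
Longest shared-prefix length: 6

6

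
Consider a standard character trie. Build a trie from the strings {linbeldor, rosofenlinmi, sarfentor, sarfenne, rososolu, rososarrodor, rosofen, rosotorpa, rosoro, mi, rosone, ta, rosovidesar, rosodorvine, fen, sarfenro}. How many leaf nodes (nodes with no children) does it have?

A leaf is a node with no children — equivalently, the end of a word that is not a proper prefix of any other stored word.
Those words: "fen", "linbeldor", "mi", "rosodorvine", "rosofenlinmi", "rosone", "rosoro", "rososarrodor", "rososolu", "rosotorpa", "rosovidesar", "sarfenne", "sarfenro", "sarfentor", "ta"
Leaf count: 15

15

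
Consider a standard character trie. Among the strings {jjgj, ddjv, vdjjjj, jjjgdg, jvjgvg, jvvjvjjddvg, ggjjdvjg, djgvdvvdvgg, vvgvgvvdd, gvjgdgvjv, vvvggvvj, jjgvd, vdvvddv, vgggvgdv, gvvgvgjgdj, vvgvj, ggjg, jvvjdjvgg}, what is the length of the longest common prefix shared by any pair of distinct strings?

4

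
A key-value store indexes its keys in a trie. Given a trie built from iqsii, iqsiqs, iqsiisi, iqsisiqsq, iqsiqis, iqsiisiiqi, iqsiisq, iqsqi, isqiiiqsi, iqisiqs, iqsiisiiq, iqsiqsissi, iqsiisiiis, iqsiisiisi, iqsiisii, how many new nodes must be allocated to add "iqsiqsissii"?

1

"iqsiqsissi" is already a path in the trie; the remaining "i" must be added.
So 11 − 10 = 1 new nodes.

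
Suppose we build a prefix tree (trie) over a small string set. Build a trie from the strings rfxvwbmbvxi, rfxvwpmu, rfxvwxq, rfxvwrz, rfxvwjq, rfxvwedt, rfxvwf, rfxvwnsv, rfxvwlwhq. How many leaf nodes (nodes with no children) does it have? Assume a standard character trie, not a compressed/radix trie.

A leaf is a node with no children — equivalently, the end of a word that is not a proper prefix of any other stored word.
Those words: "rfxvwbmbvxi", "rfxvwedt", "rfxvwf", "rfxvwjq", "rfxvwlwhq", "rfxvwnsv", "rfxvwpmu", "rfxvwrz", "rfxvwxq"
Leaf count: 9

9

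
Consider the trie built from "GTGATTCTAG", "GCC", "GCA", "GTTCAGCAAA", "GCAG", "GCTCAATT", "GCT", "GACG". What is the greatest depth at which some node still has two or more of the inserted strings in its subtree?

3

The deepest shared node is where two words last agree before diverging.
"GCA" and "GCAG" agree on "GCA" (3 characters) before diverging; nothing deeper is shared.
Longest shared-prefix length: 3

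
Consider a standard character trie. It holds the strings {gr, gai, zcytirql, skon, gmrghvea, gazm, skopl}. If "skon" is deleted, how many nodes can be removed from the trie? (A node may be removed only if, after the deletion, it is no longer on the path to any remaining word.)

After clearing the end-marker at "skon", prune upward until reaching a node still needed by another word.
The suffix "n" (1 node) is used only by "skon"; the node for "sko" still has the child "p", so pruning stops there.
Nodes removed: 1

1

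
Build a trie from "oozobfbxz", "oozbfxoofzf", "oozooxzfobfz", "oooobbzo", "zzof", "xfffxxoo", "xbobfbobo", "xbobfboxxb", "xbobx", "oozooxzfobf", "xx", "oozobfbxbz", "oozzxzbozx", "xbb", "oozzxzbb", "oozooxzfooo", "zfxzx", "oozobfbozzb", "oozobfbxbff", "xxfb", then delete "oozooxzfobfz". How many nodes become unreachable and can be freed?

A node on "oozooxzfobfz"'s path can go only if nothing else ends at it or branches off below it.
The suffix "z" (1 node) is used only by "oozooxzfobfz"; "oozooxzfobf" is itself a stored word, so pruning stops there.
Nodes removed: 1

1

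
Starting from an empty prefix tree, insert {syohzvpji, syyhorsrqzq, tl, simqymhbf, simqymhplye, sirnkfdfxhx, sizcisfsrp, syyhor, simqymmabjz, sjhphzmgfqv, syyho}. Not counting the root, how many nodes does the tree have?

Insert word by word; a character creates a node only if that edge doesn't already exist:
  "syohzvpji" → 9 new (s, y, o, h, z, v, p, j, i)
  "syyhorsrqzq" → prefix "sy" already present; 9 new (y, h, o, r, s, r, q, z, q)
  "tl" → 2 new (t, l)
  "simqymhbf" → prefix "s" already present; 8 new (i, m, q, y, m, h, b, f)
  "simqymhplye" → prefix "simqymh" already present; 4 new (p, l, y, e)
  "sirnkfdfxhx" → prefix "si" already present; 9 new (r, n, k, f, d, f, x, h, x)
  "sizcisfsrp" → prefix "si" already present; 8 new (z, c, i, s, f, s, r, p)
  "syyhor" → prefix "syyhor" already present; 0 new (none)
  "simqymmabjz" → prefix "simqym" already present; 5 new (m, a, b, j, z)
  "sjhphzmgfqv" → prefix "s" already present; 10 new (j, h, p, h, z, m, g, f, q, v)
  "syyho" → prefix "syyho" already present; 0 new (none)
Total nodes = 9 + 9 + 2 + 8 + 4 + 9 + 8 + 0 + 5 + 10 + 0 = 64

64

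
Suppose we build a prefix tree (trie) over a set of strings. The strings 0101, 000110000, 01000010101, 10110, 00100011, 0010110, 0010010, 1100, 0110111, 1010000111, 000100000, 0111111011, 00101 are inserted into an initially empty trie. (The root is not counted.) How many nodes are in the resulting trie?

63

Insert word by word; a character creates a node only if that edge doesn't already exist:
  "0101" → 4 new (0, 1, 0, 1)
  "000110000" → prefix "0" already present; 8 new (0, 0, 1, 1, 0, 0, 0, 0)
  "01000010101" → prefix "010" already present; 8 new (0, 0, 0, 1, 0, 1, 0, 1)
  "10110" → 5 new (1, 0, 1, 1, 0)
  "00100011" → prefix "00" already present; 6 new (1, 0, 0, 0, 1, 1)
  "0010110" → prefix "0010" already present; 3 new (1, 1, 0)
  "0010010" → prefix "00100" already present; 2 new (1, 0)
  "1100" → prefix "1" already present; 3 new (1, 0, 0)
  "0110111" → prefix "01" already present; 5 new (1, 0, 1, 1, 1)
  "1010000111" → prefix "101" already present; 7 new (0, 0, 0, 0, 1, 1, 1)
  "000100000" → prefix "0001" already present; 5 new (0, 0, 0, 0, 0)
  "0111111011" → prefix "011" already present; 7 new (1, 1, 1, 1, 0, 1, 1)
  "00101" → prefix "00101" already present; 0 new (none)
Total nodes = 4 + 8 + 8 + 5 + 6 + 3 + 2 + 3 + 5 + 7 + 5 + 7 + 0 = 63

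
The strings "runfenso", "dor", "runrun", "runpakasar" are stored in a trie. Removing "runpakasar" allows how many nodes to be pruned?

7

After clearing the end-marker at "runpakasar", prune upward until reaching a node still needed by another word.
The suffix "pakasar" (7 nodes) is used only by "runpakasar"; the node for "run" still has the child "f", so pruning stops there.
Nodes removed: 7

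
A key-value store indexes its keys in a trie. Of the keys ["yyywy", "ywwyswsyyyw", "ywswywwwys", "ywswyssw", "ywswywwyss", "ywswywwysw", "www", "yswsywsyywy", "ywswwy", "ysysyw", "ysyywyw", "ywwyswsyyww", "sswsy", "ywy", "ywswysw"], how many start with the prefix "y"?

Walk to "y"; the words in its subtree are exactly those with that prefix.
Words under "y": yswsywsyywy, ysysyw, ysyywyw, ywswwy, ywswyssw, ywswysw, ywswywwwys, ywswywwyss, ywswywwysw, ywwyswsyyww, ywwyswsyyyw, ywy, yyywy
Count: 13

13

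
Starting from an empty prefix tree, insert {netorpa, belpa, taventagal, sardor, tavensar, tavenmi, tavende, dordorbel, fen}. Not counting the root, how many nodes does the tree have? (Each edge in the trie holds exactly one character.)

Count nodes per top-level branch (shared prefixes stored once):
  'b'-branch (belpa): 5 nodes
  'd'-branch (dordorbel): 9 nodes
  'f'-branch (fen): 3 nodes
  'n'-branch (netorpa): 7 nodes
  's'-branch (sardor): 6 nodes
  't'-branch (tavende, tavenmi, tavensar, taventagal): 17 nodes
Sum: 47

47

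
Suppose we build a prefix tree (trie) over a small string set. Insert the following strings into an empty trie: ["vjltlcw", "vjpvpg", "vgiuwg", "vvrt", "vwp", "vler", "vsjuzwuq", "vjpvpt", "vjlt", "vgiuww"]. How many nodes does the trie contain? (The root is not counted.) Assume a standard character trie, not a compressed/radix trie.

Count nodes per top-level branch (shared prefixes stored once):
  'v'-branch (vgiuwg, vgiuww, vjlt, vjltlcw, vjpvpg, vjpvpt, vler, vsjuzwuq, vvrt, vwp): 33 nodes
Sum: 33

33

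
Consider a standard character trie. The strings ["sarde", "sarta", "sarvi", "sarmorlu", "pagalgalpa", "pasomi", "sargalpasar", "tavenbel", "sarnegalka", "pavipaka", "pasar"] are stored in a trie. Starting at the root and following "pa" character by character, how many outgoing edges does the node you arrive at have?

3

Walk "pa" from the root, arriving at one node.
Distinct next characters after "pa": g, s, v.
That node has 3 child edges.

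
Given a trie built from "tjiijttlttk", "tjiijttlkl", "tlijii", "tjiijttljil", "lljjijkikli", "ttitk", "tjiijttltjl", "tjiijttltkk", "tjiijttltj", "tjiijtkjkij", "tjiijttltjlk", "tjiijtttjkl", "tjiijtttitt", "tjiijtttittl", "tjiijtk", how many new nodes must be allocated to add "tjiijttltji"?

1

The longest prefix of "tjiijttltji" already in the trie is "tjiijttltj" (length 10).
New nodes needed: |"tjiijttltji"| − 10 = 11 − 10 = 1.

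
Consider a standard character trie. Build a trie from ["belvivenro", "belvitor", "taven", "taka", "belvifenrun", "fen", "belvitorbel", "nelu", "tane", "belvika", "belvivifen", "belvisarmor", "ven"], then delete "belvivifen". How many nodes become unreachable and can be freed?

4

Walk "belvivifen" from the leaf back toward the root, removing each node that no remaining word uses.
The suffix "ifen" (4 nodes) is used only by "belvivifen"; the node for "belviv" still has the child "e", so pruning stops there.
Nodes removed: 4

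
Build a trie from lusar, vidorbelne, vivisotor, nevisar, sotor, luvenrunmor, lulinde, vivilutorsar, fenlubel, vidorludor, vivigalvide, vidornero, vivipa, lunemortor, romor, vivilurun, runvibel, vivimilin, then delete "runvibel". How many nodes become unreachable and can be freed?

7

A node on "runvibel"'s path can go only if nothing else ends at it or branches off below it.
The suffix "unvibel" (7 nodes) is used only by "runvibel"; the node for "r" still has the child "o", so pruning stops there.
Nodes removed: 7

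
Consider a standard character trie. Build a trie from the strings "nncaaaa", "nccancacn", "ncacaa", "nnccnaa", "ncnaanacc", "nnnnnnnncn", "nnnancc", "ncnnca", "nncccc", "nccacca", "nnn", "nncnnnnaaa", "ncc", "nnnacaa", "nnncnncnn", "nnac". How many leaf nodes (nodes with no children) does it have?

Leaves are exactly the stored words that no other stored word extends.
Those words: "ncacaa", "nccacca", "nccancacn", "ncnaanacc", "ncnnca", "nnac", "nncaaaa", "nncccc", "nnccnaa", "nncnnnnaaa", "nnnacaa", "nnnancc", "nnncnncnn", "nnnnnnnncn"
Leaf count: 14

14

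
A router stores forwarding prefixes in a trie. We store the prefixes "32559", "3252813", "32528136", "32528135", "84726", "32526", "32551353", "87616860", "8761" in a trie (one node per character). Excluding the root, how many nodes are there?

28

Count nodes per top-level branch (shared prefixes stored once):
  '3'-branch (32526, 3252813, 32528135, 32528136, 32551353, 32559): 16 nodes
  '8'-branch (84726, 8761, 87616860): 12 nodes
Sum: 28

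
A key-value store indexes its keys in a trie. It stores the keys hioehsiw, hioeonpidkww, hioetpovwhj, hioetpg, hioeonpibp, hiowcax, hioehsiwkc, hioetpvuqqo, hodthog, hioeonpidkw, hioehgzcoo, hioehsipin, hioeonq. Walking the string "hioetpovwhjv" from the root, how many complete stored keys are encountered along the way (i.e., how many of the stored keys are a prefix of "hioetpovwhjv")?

Check each prefix of "hioetpovwhjv" against the stored set — each match is an end-marker on the path.
Prefixes of the query that are stored words: "hioetpovwhj"
Count: 1

1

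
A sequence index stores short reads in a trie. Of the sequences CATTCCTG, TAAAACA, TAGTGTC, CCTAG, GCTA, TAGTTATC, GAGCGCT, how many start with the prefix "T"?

3

Traverse to the node for "T", then collect every word in that subtree.
Words under "T": TAAAACA, TAGTGTC, TAGTTATC
Count: 3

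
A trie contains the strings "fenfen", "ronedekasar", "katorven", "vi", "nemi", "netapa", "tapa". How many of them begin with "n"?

Walk to "n"; the words in its subtree are exactly those with that prefix.
Words under "n": nemi, netapa
Count: 2

2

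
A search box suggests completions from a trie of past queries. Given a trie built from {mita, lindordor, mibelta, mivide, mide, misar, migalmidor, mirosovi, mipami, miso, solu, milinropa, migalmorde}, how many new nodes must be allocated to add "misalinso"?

"misa" is already a path in the trie; the remaining "linso" must be added.
So 9 − 4 = 5 new nodes.

5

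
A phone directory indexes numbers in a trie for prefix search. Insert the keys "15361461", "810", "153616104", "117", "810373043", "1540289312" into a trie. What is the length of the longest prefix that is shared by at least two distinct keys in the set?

Equivalently: take the maximum, over all pairs, of their longest common prefix length.
e.g. "15361461" and "153616104" share the prefix "15361" of length 5; no pair shares a longer one.
Longest shared-prefix length: 5

5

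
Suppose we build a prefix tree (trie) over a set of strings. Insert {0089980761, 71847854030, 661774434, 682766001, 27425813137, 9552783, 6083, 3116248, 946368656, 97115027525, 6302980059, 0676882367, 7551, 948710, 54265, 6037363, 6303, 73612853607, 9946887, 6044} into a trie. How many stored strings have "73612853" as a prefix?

Filter for entries beginning with "73612853":
Matches: "73612853607"
Count: 1

1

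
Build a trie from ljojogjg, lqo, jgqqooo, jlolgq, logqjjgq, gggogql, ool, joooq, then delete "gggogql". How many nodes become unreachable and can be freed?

7

Walk "gggogql" from the leaf back toward the root, removing each node that no remaining word uses.
No other word shares any prefix with "gggogql", so all 7 of its nodes go.
Nodes removed: 7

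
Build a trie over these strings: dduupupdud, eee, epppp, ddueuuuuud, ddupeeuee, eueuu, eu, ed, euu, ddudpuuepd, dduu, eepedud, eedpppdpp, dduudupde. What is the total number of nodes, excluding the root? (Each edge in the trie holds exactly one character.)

For each word, the new-node count is its length minus the longest prefix already in the trie:
  "dduupupdud" → 10 new (d, d, u, u, p, u, p, d, u, d)
  "eee" → 3 new (e, e, e)
  "epppp" → prefix "e" already present; 4 new (p, p, p, p)
  "ddueuuuuud" → prefix "ddu" already present; 7 new (e, u, u, u, u, u, d)
  "ddupeeuee" → prefix "ddu" already present; 6 new (p, e, e, u, e, e)
  "eueuu" → prefix "e" already present; 4 new (u, e, u, u)
  "eu" → prefix "eu" already present; 0 new (none)
  "ed" → prefix "e" already present; 1 new (d)
  "euu" → prefix "eu" already present; 1 new (u)
  "ddudpuuepd" → prefix "ddu" already present; 7 new (d, p, u, u, e, p, d)
  "dduu" → prefix "dduu" already present; 0 new (none)
  "eepedud" → prefix "ee" already present; 5 new (p, e, d, u, d)
  "eedpppdpp" → prefix "ee" already present; 7 new (d, p, p, p, d, p, p)
  "dduudupde" → prefix "dduu" already present; 5 new (d, u, p, d, e)
Total nodes = 10 + 3 + 4 + 7 + 6 + 4 + 0 + 1 + 1 + 7 + 0 + 5 + 7 + 5 = 60

60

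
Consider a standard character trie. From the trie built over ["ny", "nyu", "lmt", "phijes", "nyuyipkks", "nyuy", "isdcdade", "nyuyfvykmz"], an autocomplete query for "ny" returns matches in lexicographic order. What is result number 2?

Words with prefix "ny", in lexicographic order: "ny", "nyu", "nyuy", "nyuyfvykmz", "nyuyipkks"
Position 2: nyu

nyu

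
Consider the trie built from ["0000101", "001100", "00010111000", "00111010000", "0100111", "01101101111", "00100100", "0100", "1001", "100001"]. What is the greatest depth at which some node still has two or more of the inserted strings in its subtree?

4

Look for the deepest trie node that still has at least two words in its subtree.
e.g. "001100" and "00111010000" share the prefix "0011" of length 4; no pair shares a longer one.
Longest shared-prefix length: 4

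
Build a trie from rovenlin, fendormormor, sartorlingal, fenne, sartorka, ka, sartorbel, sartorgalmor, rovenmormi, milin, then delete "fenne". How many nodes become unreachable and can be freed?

2

Walk "fenne" from the leaf back toward the root, removing each node that no remaining word uses.
The suffix "ne" (2 nodes) is used only by "fenne"; the node for "fen" still has the child "d", so pruning stops there.
Nodes removed: 2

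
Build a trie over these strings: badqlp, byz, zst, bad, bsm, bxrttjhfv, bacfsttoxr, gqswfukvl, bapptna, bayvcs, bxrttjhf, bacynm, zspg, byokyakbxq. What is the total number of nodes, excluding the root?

For each word, the new-node count is its length minus the longest prefix already in the trie:
  "badqlp" → 6 new (b, a, d, q, l, p)
  "byz" → prefix "b" already present; 2 new (y, z)
  "zst" → 3 new (z, s, t)
  "bad" → prefix "bad" already present; 0 new (none)
  "bsm" → prefix "b" already present; 2 new (s, m)
  "bxrttjhfv" → prefix "b" already present; 8 new (x, r, t, t, j, h, f, v)
  "bacfsttoxr" → prefix "ba" already present; 8 new (c, f, s, t, t, o, x, r)
  "gqswfukvl" → 9 new (g, q, s, w, f, u, k, v, l)
  "bapptna" → prefix "ba" already present; 5 new (p, p, t, n, a)
  "bayvcs" → prefix "ba" already present; 4 new (y, v, c, s)
  "bxrttjhf" → prefix "bxrttjhf" already present; 0 new (none)
  "bacynm" → prefix "bac" already present; 3 new (y, n, m)
  "zspg" → prefix "zs" already present; 2 new (p, g)
  "byokyakbxq" → prefix "by" already present; 8 new (o, k, y, a, k, b, x, q)
Total nodes = 6 + 2 + 3 + 0 + 2 + 8 + 8 + 9 + 5 + 4 + 0 + 3 + 2 + 8 = 60

60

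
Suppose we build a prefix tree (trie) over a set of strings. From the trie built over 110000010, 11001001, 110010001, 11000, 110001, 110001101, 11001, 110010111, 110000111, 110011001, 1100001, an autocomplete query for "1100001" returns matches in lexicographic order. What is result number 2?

Filter for "1100001…" and sort: "1100001", "110000111"
Position 2: 110000111

110000111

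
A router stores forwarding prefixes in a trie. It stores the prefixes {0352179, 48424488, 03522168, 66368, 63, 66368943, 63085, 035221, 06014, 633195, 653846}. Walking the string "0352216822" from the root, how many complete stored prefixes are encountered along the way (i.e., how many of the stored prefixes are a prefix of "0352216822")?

2

Traverse "0352216822" character by character; count nodes along the way that are marked as word ends.
Prefixes of the query that are stored words: "035221", "03522168"
Count: 2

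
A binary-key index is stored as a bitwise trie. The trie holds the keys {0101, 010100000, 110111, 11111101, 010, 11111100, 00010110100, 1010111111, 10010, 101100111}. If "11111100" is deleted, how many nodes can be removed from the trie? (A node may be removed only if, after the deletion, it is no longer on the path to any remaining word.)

After clearing the end-marker at "11111100", prune upward until reaching a node still needed by another word.
The suffix "0" (1 node) is used only by "11111100"; the node for "1111110" still has the child "1", so pruning stops there.
Nodes removed: 1

1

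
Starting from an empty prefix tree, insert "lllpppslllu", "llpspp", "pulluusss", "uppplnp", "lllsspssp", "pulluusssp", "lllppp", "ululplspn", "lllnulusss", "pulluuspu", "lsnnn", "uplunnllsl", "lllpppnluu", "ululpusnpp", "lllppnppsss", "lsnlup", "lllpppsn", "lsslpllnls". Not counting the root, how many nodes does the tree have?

For each word, the new-node count is its length minus the longest prefix already in the trie:
  "lllpppslllu" → 11 new (l, l, l, p, p, p, s, l, l, l, u)
  "llpspp" → prefix "ll" already present; 4 new (p, s, p, p)
  "pulluusss" → 9 new (p, u, l, l, u, u, s, s, s)
  "uppplnp" → 7 new (u, p, p, p, l, n, p)
  "lllsspssp" → prefix "lll" already present; 6 new (s, s, p, s, s, p)
  "pulluusssp" → prefix "pulluusss" already present; 1 new (p)
  "lllppp" → prefix "lllppp" already present; 0 new (none)
  "ululplspn" → prefix "u" already present; 8 new (l, u, l, p, l, s, p, n)
  "lllnulusss" → prefix "lll" already present; 7 new (n, u, l, u, s, s, s)
  "pulluuspu" → prefix "pulluus" already present; 2 new (p, u)
  "lsnnn" → prefix "l" already present; 4 new (s, n, n, n)
  "uplunnllsl" → prefix "up" already present; 8 new (l, u, n, n, l, l, s, l)
  "lllpppnluu" → prefix "lllppp" already present; 4 new (n, l, u, u)
  "ululpusnpp" → prefix "ululp" already present; 5 new (u, s, n, p, p)
  "lllppnppsss" → prefix "lllpp" already present; 6 new (n, p, p, s, s, s)
  "lsnlup" → prefix "lsn" already present; 3 new (l, u, p)
  "lllpppsn" → prefix "lllppps" already present; 1 new (n)
  "lsslpllnls" → prefix "ls" already present; 8 new (s, l, p, l, l, n, l, s)
Total nodes = 11 + 4 + 9 + 7 + 6 + 1 + 0 + 8 + 7 + 2 + 4 + 8 + 4 + 5 + 6 + 3 + 1 + 8 = 94

94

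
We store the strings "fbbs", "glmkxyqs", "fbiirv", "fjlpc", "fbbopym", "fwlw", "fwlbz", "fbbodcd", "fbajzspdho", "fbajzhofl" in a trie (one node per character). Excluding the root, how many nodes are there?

44

Trace insertions, counting only characters that open a new branch:
  "fbbs" → 4 new (f, b, b, s)
  "glmkxyqs" → 8 new (g, l, m, k, x, y, q, s)
  "fbiirv" → prefix "fb" already present; 4 new (i, i, r, v)
  "fjlpc" → prefix "f" already present; 4 new (j, l, p, c)
  "fbbopym" → prefix "fbb" already present; 4 new (o, p, y, m)
  "fwlw" → prefix "f" already present; 3 new (w, l, w)
  "fwlbz" → prefix "fwl" already present; 2 new (b, z)
  "fbbodcd" → prefix "fbbo" already present; 3 new (d, c, d)
  "fbajzspdho" → prefix "fb" already present; 8 new (a, j, z, s, p, d, h, o)
  "fbajzhofl" → prefix "fbajz" already present; 4 new (h, o, f, l)
Total nodes = 4 + 8 + 4 + 4 + 4 + 3 + 2 + 3 + 8 + 4 = 44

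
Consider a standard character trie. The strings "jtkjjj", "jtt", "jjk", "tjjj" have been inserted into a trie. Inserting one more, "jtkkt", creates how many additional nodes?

Walking "jtkkt" from the root, the first 3 characters ("jtk") follow existing edges; "k" is the first miss.
So 5 − 3 = 2 new nodes.

2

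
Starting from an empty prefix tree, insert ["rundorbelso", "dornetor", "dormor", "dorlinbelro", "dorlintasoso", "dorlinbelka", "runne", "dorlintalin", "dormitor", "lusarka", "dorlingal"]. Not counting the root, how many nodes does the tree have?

57

Trace insertions, counting only characters that open a new branch:
  "rundorbelso" → 11 new (r, u, n, d, o, r, b, e, l, s, o)
  "dornetor" → 8 new (d, o, r, n, e, t, o, r)
  "dormor" → prefix "dor" already present; 3 new (m, o, r)
  "dorlinbelro" → prefix "dor" already present; 8 new (l, i, n, b, e, l, r, o)
  "dorlintasoso" → prefix "dorlin" already present; 6 new (t, a, s, o, s, o)
  "dorlinbelka" → prefix "dorlinbel" already present; 2 new (k, a)
  "runne" → prefix "run" already present; 2 new (n, e)
  "dorlintalin" → prefix "dorlinta" already present; 3 new (l, i, n)
  "dormitor" → prefix "dorm" already present; 4 new (i, t, o, r)
  "lusarka" → 7 new (l, u, s, a, r, k, a)
  "dorlingal" → prefix "dorlin" already present; 3 new (g, a, l)
Total nodes = 11 + 8 + 3 + 8 + 6 + 2 + 2 + 3 + 4 + 7 + 3 = 57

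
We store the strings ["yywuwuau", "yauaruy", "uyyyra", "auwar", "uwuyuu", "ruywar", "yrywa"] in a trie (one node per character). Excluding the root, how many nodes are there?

Count nodes per top-level branch (shared prefixes stored once):
  'a'-branch (auwar): 5 nodes
  'r'-branch (ruywar): 6 nodes
  'u'-branch (uwuyuu, uyyyra): 11 nodes
  'y'-branch (yauaruy, yrywa, yywuwuau): 18 nodes
Sum: 40

40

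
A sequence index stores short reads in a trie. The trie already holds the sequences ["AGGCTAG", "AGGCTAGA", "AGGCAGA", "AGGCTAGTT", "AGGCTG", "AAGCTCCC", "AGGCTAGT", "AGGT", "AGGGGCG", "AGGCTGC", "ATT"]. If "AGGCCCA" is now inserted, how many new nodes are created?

3

"AGGC" is already a path in the trie; the remaining "CCA" must be added.
New nodes needed: |"AGGCCCA"| − 4 = 7 − 4 = 3.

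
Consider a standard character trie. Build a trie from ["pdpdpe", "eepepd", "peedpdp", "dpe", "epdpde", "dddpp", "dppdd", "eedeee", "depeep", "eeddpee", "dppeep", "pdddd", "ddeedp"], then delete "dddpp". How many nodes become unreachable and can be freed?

3

After clearing the end-marker at "dddpp", prune upward until reaching a node still needed by another word.
The suffix "dpp" (3 nodes) is used only by "dddpp"; the node for "dd" still has the child "e", so pruning stops there.
Nodes removed: 3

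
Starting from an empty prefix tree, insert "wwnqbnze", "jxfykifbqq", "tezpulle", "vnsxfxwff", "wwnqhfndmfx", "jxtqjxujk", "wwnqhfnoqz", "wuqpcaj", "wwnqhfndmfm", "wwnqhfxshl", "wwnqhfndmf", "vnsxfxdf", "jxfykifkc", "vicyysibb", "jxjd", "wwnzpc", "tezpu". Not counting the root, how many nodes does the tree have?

80

For each word, the new-node count is its length minus the longest prefix already in the trie:
  "wwnqbnze" → 8 new (w, w, n, q, b, n, z, e)
  "jxfykifbqq" → 10 new (j, x, f, y, k, i, f, b, q, q)
  "tezpulle" → 8 new (t, e, z, p, u, l, l, e)
  "vnsxfxwff" → 9 new (v, n, s, x, f, x, w, f, f)
  "wwnqhfndmfx" → prefix "wwnq" already present; 7 new (h, f, n, d, m, f, x)
  "jxtqjxujk" → prefix "jx" already present; 7 new (t, q, j, x, u, j, k)
  "wwnqhfnoqz" → prefix "wwnqhfn" already present; 3 new (o, q, z)
  "wuqpcaj" → prefix "w" already present; 6 new (u, q, p, c, a, j)
  "wwnqhfndmfm" → prefix "wwnqhfndmf" already present; 1 new (m)
  "wwnqhfxshl" → prefix "wwnqhf" already present; 4 new (x, s, h, l)
  "wwnqhfndmf" → prefix "wwnqhfndmf" already present; 0 new (none)
  "vnsxfxdf" → prefix "vnsxfx" already present; 2 new (d, f)
  "jxfykifkc" → prefix "jxfykif" already present; 2 new (k, c)
  "vicyysibb" → prefix "v" already present; 8 new (i, c, y, y, s, i, b, b)
  "jxjd" → prefix "jx" already present; 2 new (j, d)
  "wwnzpc" → prefix "wwn" already present; 3 new (z, p, c)
  "tezpu" → prefix "tezpu" already present; 0 new (none)
Total nodes = 8 + 10 + 8 + 9 + 7 + 7 + 3 + 6 + 1 + 4 + 0 + 2 + 2 + 8 + 2 + 3 + 0 = 80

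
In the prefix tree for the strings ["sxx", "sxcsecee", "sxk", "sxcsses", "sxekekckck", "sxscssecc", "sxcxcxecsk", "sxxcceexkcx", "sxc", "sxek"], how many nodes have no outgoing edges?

A leaf is a node with no children — equivalently, the end of a word that is not a proper prefix of any other stored word.
Those words: "sxcsecee", "sxcsses", "sxcxcxecsk", "sxekekckck", "sxk", "sxscssecc", "sxxcceexkcx"
Leaf count: 7

7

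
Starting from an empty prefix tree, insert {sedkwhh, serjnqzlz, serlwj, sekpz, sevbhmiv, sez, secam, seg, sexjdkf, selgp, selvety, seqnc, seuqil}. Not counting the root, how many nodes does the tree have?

50

For each word, the new-node count is its length minus the longest prefix already in the trie:
  "sedkwhh" → 7 new (s, e, d, k, w, h, h)
  "serjnqzlz" → prefix "se" already present; 7 new (r, j, n, q, z, l, z)
  "serlwj" → prefix "ser" already present; 3 new (l, w, j)
  "sekpz" → prefix "se" already present; 3 new (k, p, z)
  "sevbhmiv" → prefix "se" already present; 6 new (v, b, h, m, i, v)
  "sez" → prefix "se" already present; 1 new (z)
  "secam" → prefix "se" already present; 3 new (c, a, m)
  "seg" → prefix "se" already present; 1 new (g)
  "sexjdkf" → prefix "se" already present; 5 new (x, j, d, k, f)
  "selgp" → prefix "se" already present; 3 new (l, g, p)
  "selvety" → prefix "sel" already present; 4 new (v, e, t, y)
  "seqnc" → prefix "se" already present; 3 new (q, n, c)
  "seuqil" → prefix "se" already present; 4 new (u, q, i, l)
Total nodes = 7 + 7 + 3 + 3 + 6 + 1 + 3 + 1 + 5 + 3 + 4 + 3 + 4 = 50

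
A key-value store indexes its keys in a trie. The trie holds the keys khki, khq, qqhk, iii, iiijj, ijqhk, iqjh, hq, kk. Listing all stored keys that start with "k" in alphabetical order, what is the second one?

Filter for "k…" and sort: "khki", "khq", "kk"
The 2nd is khq.

khq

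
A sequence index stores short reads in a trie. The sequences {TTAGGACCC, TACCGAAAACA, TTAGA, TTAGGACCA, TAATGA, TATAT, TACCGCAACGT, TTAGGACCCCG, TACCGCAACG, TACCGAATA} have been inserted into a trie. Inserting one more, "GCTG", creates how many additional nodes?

Nothing in the trie begins with "G"; the whole of "GCTG" is new.
4 − 0 = 4 new nodes.

4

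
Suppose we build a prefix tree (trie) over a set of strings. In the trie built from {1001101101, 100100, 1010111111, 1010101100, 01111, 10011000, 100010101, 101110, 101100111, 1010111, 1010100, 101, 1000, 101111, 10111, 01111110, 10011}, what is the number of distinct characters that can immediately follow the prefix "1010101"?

Follow the path "1010101" to its node, then look at its outgoing edges.
Characters that immediately follow "1010101" among the stored strings: {1}.
That node has 1 child edge.

1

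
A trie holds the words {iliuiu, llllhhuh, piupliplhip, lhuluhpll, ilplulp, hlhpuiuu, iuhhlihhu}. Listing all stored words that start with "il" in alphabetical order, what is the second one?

DFS of the "il" subtree visits, in order: "iliuiu", "ilplulp"
Position 2: ilplulp

ilplulp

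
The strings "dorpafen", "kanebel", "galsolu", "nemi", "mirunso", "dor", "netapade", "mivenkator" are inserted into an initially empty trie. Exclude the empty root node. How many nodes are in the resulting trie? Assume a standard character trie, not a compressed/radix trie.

Insert word by word; a character creates a node only if that edge doesn't already exist:
  "dorpafen" → 8 new (d, o, r, p, a, f, e, n)
  "kanebel" → 7 new (k, a, n, e, b, e, l)
  "galsolu" → 7 new (g, a, l, s, o, l, u)
  "nemi" → 4 new (n, e, m, i)
  "mirunso" → 7 new (m, i, r, u, n, s, o)
  "dor" → prefix "dor" already present; 0 new (none)
  "netapade" → prefix "ne" already present; 6 new (t, a, p, a, d, e)
  "mivenkator" → prefix "mi" already present; 8 new (v, e, n, k, a, t, o, r)
Total nodes = 8 + 7 + 7 + 4 + 7 + 0 + 6 + 8 = 47

47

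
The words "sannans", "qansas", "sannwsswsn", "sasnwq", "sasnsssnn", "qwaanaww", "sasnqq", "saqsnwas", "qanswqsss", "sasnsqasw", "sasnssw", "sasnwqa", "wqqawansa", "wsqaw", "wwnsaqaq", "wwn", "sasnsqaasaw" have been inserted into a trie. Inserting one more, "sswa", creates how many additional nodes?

"s" is already a path in the trie; the remaining "swa" must be added.
Each of the 3 remaining characters creates one node.

3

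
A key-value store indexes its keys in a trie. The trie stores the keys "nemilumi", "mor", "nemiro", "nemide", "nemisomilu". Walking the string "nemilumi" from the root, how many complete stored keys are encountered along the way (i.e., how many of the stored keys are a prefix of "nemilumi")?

Check each prefix of "nemilumi" against the stored set — each match is an end-marker on the path.
Prefixes of the query that are stored words: "nemilumi"
Count: 1

1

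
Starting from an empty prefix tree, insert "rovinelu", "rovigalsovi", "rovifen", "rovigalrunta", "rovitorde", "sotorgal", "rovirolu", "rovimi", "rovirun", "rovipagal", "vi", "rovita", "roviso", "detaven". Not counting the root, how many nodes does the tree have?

61

Count nodes per top-level branch (shared prefixes stored once):
  'd'-branch (detaven): 7 nodes
  'r'-branch (rovifen, rovigalrunta, rovigalsovi, rovimi, rovinelu, rovipagal, rovirolu, rovirun, roviso, rovita, rovitorde): 44 nodes
  's'-branch (sotorgal): 8 nodes
  'v'-branch (vi): 2 nodes
Sum: 61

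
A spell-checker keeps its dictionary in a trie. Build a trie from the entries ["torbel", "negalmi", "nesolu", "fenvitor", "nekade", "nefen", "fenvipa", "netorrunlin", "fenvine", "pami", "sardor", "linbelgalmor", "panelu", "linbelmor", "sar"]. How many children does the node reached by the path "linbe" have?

The children of the "linbe" node are the distinct next characters among strings starting with "linbe".
Distinct next characters after "linbe": l.
That node has 1 child edge.

1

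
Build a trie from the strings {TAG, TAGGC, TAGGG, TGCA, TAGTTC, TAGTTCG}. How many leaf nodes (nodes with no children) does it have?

4

Leaves are exactly the stored words that no other stored word extends.
Those words: "TAGGC", "TAGGG", "TAGTTCG", "TGCA"
Leaf count: 4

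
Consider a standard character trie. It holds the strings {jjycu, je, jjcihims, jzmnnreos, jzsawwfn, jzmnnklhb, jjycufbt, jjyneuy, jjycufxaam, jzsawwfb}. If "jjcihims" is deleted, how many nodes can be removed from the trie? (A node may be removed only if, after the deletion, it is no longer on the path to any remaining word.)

A node on "jjcihims"'s path can go only if nothing else ends at it or branches off below it.
The suffix "cihims" (6 nodes) is used only by "jjcihims"; the node for "jj" still has the child "y", so pruning stops there.
Nodes removed: 6

6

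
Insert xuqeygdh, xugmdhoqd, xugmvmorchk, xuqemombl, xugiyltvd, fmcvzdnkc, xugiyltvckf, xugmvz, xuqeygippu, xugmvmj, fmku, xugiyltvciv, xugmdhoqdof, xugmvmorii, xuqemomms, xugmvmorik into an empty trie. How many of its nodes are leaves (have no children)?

15

A leaf is a node with no children — equivalently, the end of a word that is not a proper prefix of any other stored word.
Those words: "fmcvzdnkc", "fmku", "xugiyltvciv", "xugiyltvckf", "xugiyltvd", "xugmdhoqdof", "xugmvmj", "xugmvmorchk", "xugmvmorii", "xugmvmorik", "xugmvz", "xuqemombl", "xuqemomms", "xuqeygdh", "xuqeygippu"
Leaf count: 15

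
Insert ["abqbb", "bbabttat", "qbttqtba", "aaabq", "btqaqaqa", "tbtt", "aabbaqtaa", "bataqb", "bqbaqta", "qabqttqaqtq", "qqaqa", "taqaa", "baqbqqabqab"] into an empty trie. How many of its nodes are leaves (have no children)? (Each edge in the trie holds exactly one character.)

13

A leaf is a node with no children — equivalently, the end of a word that is not a proper prefix of any other stored word.
Those words: "aaabq", "aabbaqtaa", "abqbb", "baqbqqabqab", "bataqb", "bbabttat", "bqbaqta", "btqaqaqa", "qabqttqaqtq", "qbttqtba", "qqaqa", "taqaa", "tbtt"
Leaf count: 13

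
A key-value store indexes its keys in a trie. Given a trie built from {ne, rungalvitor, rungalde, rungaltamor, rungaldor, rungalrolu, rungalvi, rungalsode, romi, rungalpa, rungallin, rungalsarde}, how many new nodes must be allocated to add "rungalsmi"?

2

The longest prefix of "rungalsmi" already in the trie is "rungals" (length 7).
New nodes needed: |"rungalsmi"| − 7 = 9 − 7 = 2.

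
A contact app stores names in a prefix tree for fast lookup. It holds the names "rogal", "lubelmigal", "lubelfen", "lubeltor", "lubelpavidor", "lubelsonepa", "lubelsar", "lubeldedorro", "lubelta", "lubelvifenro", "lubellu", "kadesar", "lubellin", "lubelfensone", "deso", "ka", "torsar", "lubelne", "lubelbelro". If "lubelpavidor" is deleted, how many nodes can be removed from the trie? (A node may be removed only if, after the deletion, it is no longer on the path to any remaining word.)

7

Walk "lubelpavidor" from the leaf back toward the root, removing each node that no remaining word uses.
The suffix "pavidor" (7 nodes) is used only by "lubelpavidor"; the node for "lubel" still has the child "m", so pruning stops there.
Nodes removed: 7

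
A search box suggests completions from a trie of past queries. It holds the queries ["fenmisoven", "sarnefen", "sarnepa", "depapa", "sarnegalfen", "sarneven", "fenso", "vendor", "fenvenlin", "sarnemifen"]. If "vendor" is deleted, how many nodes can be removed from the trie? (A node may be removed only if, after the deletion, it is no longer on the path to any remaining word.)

6

After clearing the end-marker at "vendor", prune upward until reaching a node still needed by another word.
No other word shares any prefix with "vendor", so all 6 of its nodes go.
Nodes removed: 6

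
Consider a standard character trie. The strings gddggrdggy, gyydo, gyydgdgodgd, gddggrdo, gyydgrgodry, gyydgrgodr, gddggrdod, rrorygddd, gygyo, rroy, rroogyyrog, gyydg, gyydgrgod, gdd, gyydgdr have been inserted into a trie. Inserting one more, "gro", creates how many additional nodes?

2

Walking "gro" from the root, the first 1 characters ("g") follow existing edges; "r" is the first miss.
Each of the 2 remaining characters creates one node.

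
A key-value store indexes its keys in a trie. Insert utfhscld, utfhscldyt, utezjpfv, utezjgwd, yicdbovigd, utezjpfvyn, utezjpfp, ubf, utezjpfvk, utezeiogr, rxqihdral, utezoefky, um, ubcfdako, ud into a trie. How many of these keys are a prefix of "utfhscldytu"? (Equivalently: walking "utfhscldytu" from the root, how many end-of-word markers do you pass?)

Walk "utfhscldytu" from the root; an end-of-word marker is hit whenever a stored word is a prefix of "utfhscldytu".
Prefixes of the query that are stored words: "utfhscld", "utfhscldyt"
Count: 2

2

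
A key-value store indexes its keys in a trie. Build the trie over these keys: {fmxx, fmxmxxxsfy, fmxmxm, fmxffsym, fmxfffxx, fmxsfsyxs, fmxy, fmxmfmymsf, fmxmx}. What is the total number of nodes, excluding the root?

33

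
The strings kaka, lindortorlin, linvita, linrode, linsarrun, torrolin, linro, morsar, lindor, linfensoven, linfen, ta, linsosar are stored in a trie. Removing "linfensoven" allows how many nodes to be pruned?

5

Walk "linfensoven" from the leaf back toward the root, removing each node that no remaining word uses.
The suffix "soven" (5 nodes) is used only by "linfensoven"; "linfen" is itself a stored word, so pruning stops there.
Nodes removed: 5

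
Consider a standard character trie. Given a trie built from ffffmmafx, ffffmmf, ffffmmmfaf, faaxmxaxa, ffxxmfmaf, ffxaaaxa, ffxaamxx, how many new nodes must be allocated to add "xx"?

2

Nothing in the trie begins with "x"; the whole of "xx" is new.
2 − 0 = 2 new nodes.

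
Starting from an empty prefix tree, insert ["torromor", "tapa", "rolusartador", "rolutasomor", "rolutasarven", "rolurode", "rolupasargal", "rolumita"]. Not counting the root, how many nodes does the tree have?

Count nodes per top-level branch (shared prefixes stored once):
  'r'-branch (rolumita, rolupasargal, rolurode, rolusartador, rolutasarven, rolutasomor): 40 nodes
  't'-branch (tapa, torromor): 11 nodes
Sum: 51

51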